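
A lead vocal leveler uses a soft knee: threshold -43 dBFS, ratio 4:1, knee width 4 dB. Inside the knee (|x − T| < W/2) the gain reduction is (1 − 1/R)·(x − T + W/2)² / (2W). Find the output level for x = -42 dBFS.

-42.84375 dBFS

x − T + W/2 = -42 − (-43) + 2 = 3.
GR = (1 − 1/4) × 3² / 8 = 0.75 × 9 / 8 = 0.84375 dB.
Output = -42 − 0.84375 = -42.84375 dBFS.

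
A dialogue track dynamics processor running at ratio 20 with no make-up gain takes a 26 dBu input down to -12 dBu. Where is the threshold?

-14 dBu

Let T be the threshold. Output overshoot = (input overshoot)/R, so -12 − T = (26 − T)/20.
20·(-12 − T) = 26 − T → 19·T = -240 − 26 = -266.
T = -266/19 = -14 dBu.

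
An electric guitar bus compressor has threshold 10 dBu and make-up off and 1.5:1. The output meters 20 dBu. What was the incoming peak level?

That's 10 dB above the 10 dBu threshold.
Undo the ratio: input overshoot = 10 × 1.5 = 15 dB, giving input = 25 dBu.

25 dBu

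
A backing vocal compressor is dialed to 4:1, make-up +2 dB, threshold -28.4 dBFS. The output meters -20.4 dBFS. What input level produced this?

-4.4 dBFS

Before make-up, the level was -20.4 − 2 = -22.4 dBFS.
The compressed level sits -22.4 − (-28.4) = 6 dB over threshold.
Undo the ratio: input overshoot = 6 × 4 = 24 dB, giving input = -4.4 dBFS.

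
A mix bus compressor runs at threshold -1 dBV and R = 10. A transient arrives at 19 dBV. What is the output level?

1 dBV

The input is 20 dB above the -1 dBV threshold.
10:1 compression reduces that to 20/10 = 2 dB over.
That puts the output at 1 dBV.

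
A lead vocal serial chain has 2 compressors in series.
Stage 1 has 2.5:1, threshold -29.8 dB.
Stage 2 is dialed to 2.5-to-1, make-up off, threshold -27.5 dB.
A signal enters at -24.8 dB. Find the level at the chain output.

Stage 1: overshoot 5 dB → 5/2.5 = 2 dB → -27.8 dB.
Stage 2: -27.8 dB ≤ -27.5 dB, so stage 2 doesn't engage; output -27.8 dB.

-27.8 dB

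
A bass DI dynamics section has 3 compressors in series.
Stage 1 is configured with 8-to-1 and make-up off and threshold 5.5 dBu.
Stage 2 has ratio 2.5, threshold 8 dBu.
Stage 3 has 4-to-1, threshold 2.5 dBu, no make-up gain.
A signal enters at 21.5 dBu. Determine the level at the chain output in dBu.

Stage 1: 21.5 dBu is 16 dB over 5.5 dBu; at 8:1 that becomes 2 dB over, giving 7.5 dBu.
Stage 2: 7.5 dBu ≤ 8 dBu, so stage 2 doesn't engage; output 7.5 dBu.
Stage 3: 7.5 dBu is 5 dB over 2.5 dBu; at 4:1 that becomes 1.25 dB over, giving 3.75 dBu.

3.75 dBu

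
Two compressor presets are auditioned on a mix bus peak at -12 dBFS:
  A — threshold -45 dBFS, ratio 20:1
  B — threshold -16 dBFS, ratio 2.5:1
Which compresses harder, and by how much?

A: overshoot 33 dB → output overshoot 1.65 dB → GR 31.35 dB.
B: overshoot 4 dB → output overshoot 1.6 dB → GR 2.4 dB.
Difference: 28.95 dB in favour of A.

A, by 28.95 dB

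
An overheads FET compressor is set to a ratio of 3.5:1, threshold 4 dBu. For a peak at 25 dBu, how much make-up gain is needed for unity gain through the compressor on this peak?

Without make-up, output = threshold + overshoot/3.5 = 4 + 6 = 10 dBu.
Gap to target: 15 dB.

15 dB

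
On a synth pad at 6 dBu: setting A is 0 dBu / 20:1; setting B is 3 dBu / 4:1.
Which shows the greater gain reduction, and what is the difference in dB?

A, by 3.45 dB

A: overshoot 6 dB → output overshoot 0.3 dB → GR 5.7 dB.
B: overshoot 3 dB → output overshoot 0.75 dB → GR 2.25 dB.
Difference: 3.45 dB in favour of A.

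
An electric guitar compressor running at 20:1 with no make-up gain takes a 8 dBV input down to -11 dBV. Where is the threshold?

-12 dBV

Input is 20 dB above T (since output overshoot × R = input overshoot: (-11 − T)·20 = 8 − T gives T = -12 dBV).
Check: -12 + (8 − (-12))/20 = -12 + 1 = -11 dBV. ✓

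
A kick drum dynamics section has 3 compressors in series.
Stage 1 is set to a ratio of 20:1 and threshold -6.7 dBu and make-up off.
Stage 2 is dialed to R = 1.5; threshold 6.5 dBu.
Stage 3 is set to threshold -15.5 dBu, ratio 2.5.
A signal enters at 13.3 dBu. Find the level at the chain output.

-11.58 dBu

Stage 1: 20 dB above -6.7 dBu, reduced 20:1 to 1 dB above → -5.7 dBu.
Stage 2: -5.7 dBu ≤ 6.5 dBu, so stage 2 doesn't engage; output -5.7 dBu.
Stage 3: overshoot 9.8 dB → 9.8/2.5 = 3.92 dB → -11.58 dBu.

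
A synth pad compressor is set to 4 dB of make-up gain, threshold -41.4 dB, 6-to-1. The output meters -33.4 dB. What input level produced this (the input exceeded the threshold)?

Remove make-up: -33.4 − 4 = -37.4 dB.
That's 4 dB above the -41.4 dB threshold.
Before 6:1 compression the overshoot was 4 × 6 = 24 dB, so input = -41.4 + 24 = -17.4 dB.

-17.4 dB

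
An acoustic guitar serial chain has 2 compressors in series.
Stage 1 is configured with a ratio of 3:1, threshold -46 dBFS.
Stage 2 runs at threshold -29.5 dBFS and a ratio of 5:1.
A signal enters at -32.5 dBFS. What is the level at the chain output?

Stage 1: 13.5 dB above -46 dBFS, reduced 3:1 to 4.5 dB above → -41.5 dBFS.
Stage 2: -41.5 dBFS is at or below the -29.5 dBFS threshold — no compression; output -41.5 dBFS.

-41.5 dBFS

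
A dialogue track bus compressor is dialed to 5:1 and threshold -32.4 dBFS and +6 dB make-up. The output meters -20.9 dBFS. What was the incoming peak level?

Remove make-up: -20.9 − 6 = -26.9 dBFS.
Post-compression overshoot = -26.9 − (-32.4) = 5.5 dB.
Undo the ratio: input overshoot = 5.5 × 5 = 27.5 dB, giving input = -4.9 dBFS.

-4.9 dBFS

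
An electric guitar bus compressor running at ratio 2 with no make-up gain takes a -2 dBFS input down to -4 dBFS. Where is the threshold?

-6 dBFS

Let T be the threshold. Output overshoot = (input overshoot)/R, so -4 − T = (-2 − T)/2.
2·(-4 − T) = -2 − T → 1·T = -8 − (-2) = -6.
T = -6/1 = -6 dBFS.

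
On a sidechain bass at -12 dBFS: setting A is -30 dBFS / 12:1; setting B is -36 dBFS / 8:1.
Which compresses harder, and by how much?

A: 18 dB over, compressed to 1.5 dB over, so 16.5 dB of GR.
B: 24 dB over, compressed to 3 dB over, so 21 dB of GR.
B applies 4.5 dB more gain reduction.

B, by 4.5 dB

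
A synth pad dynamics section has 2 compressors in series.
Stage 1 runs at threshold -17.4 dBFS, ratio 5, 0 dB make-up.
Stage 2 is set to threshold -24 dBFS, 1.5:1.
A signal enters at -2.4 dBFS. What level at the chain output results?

-17.6 dBFS

Stage 1: -2.4 dBFS is 15 dB over -17.4 dBFS; at 5:1 that becomes 3 dB over, giving -14.4 dBFS.
Stage 2: -14.4 dBFS is 9.6 dB over -24 dBFS; at 1.5:1 that becomes 6.4 dB over, giving -17.6 dBFS.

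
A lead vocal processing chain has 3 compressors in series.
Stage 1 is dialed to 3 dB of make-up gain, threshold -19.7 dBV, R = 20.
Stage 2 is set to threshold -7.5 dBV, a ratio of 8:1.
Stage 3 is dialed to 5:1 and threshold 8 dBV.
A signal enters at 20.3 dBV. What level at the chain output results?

Stage 1: 40 dB above -19.7 dBV, reduced 20:1 to 2 dB above → -17.7 dBV; +3 dB make-up → -14.7 dBV.
Stage 2: below threshold (-14.7 ≤ -7.5); passes unchanged; output -14.7 dBV.
Stage 3: below threshold (-14.7 ≤ 8); passes unchanged; output -14.7 dBV.

-14.7 dBV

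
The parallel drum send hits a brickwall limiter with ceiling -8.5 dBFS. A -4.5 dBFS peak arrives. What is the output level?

The limiter clamps the peak to its -8.5 dBFS ceiling.

-8.5 dBFS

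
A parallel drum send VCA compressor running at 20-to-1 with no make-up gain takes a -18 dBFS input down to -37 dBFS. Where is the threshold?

Gain reduction = -18 − (-37) = 19 dB; output overshoot = GR / (R − 1) = 19 / 19 = 1 dB.
Threshold = output − output overshoot = -37 − 1 = -38 dBFS.

-38 dBFS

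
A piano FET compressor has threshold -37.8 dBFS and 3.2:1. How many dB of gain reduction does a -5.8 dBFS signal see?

Overshoot = -5.8 − (-37.8) = 32 dB.
A 3.2:1 ratio leaves 10 dB of that excess.
Gain reduction = 32 − 10 = 22 dB.

22 dB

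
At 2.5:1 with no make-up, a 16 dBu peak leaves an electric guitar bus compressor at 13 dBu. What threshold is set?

Let T be the threshold. Output overshoot = (input overshoot)/R, so 13 − T = (16 − T)/2.5.
2.5·(13 − T) = 16 − T → 1.5·T = 32.5 − 16 = 16.5.
T = 16.5/1.5 = 11 dBu.

11 dBu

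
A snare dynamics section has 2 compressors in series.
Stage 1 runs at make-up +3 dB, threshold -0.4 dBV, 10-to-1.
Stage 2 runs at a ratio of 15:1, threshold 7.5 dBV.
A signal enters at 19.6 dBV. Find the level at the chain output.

Stage 1: overshoot 20 dB → 20/10 = 2 dB → 1.6 dBV; +3 dB make-up → 4.6 dBV.
Stage 2: 4.6 dBV ≤ 7.5 dBV, so stage 2 doesn't engage; output 4.6 dBV.

4.6 dBV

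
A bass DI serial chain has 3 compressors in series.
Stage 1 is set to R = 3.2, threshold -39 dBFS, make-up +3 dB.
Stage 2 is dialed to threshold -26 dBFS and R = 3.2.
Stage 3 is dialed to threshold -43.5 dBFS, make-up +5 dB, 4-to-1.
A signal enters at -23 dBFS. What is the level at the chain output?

-35.375 dBFS

Stage 1: overshoot 16 dB → 16/3.2 = 5 dB → -34 dBFS; +3 dB make-up → -31 dBFS.
Stage 2: -31 dBFS is at or below the -26 dBFS threshold — no compression; output -31 dBFS.
Stage 3: overshoot 12.5 dB → 12.5/4 = 3.125 dB → -40.375 dBFS; +5 dB make-up → -35.375 dBFS.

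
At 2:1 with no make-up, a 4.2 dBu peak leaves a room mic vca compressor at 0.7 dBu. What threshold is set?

Input is 7 dB above T (since output overshoot × R = input overshoot: (0.7 − T)·2 = 4.2 − T gives T = -2.8 dBu).
Check: -2.8 + (4.2 − (-2.8))/2 = -2.8 + 3.5 = 0.7 dBu. ✓

-2.8 dBu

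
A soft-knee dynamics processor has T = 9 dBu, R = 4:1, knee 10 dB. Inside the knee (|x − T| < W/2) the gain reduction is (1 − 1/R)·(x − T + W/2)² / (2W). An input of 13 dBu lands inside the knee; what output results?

9.9625 dBu

x − T + W/2 = 13 − 9 + 5 = 9.
GR = (1 − 1/4) × 9² / 20 = 0.75 × 81 / 20 = 3.0375 dB.
Output = 13 − 3.0375 = 9.9625 dBu.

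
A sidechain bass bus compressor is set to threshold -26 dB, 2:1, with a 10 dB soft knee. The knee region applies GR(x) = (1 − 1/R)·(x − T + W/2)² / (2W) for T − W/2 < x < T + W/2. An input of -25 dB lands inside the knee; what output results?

-25.9 dB

x − T + W/2 = -25 − (-26) + 5 = 6.
GR = (1 − 1/2) × 6² / 20 = 0.5 × 36 / 20 = 0.9 dB.
Output = -25 − 0.9 = -25.9 dB.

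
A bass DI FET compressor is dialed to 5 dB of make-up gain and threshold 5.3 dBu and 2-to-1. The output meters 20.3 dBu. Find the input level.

25.3 dBu

Remove make-up: 20.3 − 5 = 15.3 dBu.
That's 10 dB above the 5.3 dBu threshold.
Undo the ratio: input overshoot = 10 × 2 = 20 dB, giving input = 25.3 dBu.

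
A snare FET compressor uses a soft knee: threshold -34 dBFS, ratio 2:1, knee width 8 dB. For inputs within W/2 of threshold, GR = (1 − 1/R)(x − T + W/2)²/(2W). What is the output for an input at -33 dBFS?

x − T + W/2 = -33 − (-34) + 4 = 5.
GR = (1 − 1/2) × 5² / 16 = 0.5 × 25 / 16 = 0.78125 dB.
Output = -33 − 0.78125 = -33.78125 dBFS.

-33.78125 dBFS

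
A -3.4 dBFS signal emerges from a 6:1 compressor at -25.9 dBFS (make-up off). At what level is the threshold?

-30.4 dBFS

Let T be the threshold. Output overshoot = (input overshoot)/R, so -25.9 − T = (-3.4 − T)/6.
6·(-25.9 − T) = -3.4 − T → 5·T = -155.4 − (-3.4) = -152.
T = -152/5 = -30.4 dBFS.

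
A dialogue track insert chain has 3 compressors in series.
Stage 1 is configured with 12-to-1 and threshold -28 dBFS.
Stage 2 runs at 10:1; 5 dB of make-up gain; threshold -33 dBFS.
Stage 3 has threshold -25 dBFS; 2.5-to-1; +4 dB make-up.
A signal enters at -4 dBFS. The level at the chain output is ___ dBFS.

Stage 1: overshoot 24 dB → 24/12 = 2 dB → -26 dBFS.
Stage 2: overshoot 7 dB → 7/10 = 0.7 dB → -32.3 dBFS; +5 dB make-up → -27.3 dBFS.
Stage 3: -27.3 dBFS ≤ -25 dBFS, so stage 3 doesn't engage; make-up brings it to -23.3 dBFS.

-23.3 dBFS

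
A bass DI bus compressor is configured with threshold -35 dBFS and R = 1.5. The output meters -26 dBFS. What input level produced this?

Post-compression overshoot = -26 − (-35) = 9 dB.
Input overshoot = R × output overshoot = 13.5 dB → input = -35 + 13.5 = -21.5 dBFS.

-21.5 dBFS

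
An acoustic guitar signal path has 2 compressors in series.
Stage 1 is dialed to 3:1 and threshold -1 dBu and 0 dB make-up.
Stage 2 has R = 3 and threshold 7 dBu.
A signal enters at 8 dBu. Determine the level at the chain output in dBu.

2 dBu

Stage 1: 9 dB above -1 dBu, reduced 3:1 to 3 dB above → 2 dBu.
Stage 2: 2 dBu ≤ 7 dBu, so stage 2 doesn't engage; output 2 dBu.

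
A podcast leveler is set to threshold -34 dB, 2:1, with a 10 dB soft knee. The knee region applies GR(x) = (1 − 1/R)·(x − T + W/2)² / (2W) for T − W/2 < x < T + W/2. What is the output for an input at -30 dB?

-32.025 dB

x − T + W/2 = -30 − (-34) + 5 = 9.
GR = (1 − 1/2) × 9² / 20 = 0.5 × 81 / 20 = 2.025 dB.
Output = -30 − 2.025 = -32.025 dB.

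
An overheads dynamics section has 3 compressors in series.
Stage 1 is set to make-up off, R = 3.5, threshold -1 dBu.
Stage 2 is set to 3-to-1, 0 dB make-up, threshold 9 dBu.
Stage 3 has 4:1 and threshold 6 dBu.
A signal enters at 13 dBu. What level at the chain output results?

3 dBu

Stage 1: 14 dB above -1 dBu, reduced 3.5:1 to 4 dB above → 3 dBu.
Stage 2: 3 dBu ≤ 9 dBu, so stage 2 doesn't engage; output 3 dBu.
Stage 3: 3 dBu is at or below the 6 dBu threshold — no compression; output 3 dBu.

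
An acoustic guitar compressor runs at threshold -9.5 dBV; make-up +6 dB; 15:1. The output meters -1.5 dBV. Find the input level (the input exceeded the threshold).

Remove make-up: -1.5 − 6 = -7.5 dBV.
Post-compression overshoot = -7.5 − (-9.5) = 2 dB.
Before 15:1 compression the overshoot was 2 × 15 = 30 dB, so input = -9.5 + 30 = 20.5 dBV.

20.5 dBV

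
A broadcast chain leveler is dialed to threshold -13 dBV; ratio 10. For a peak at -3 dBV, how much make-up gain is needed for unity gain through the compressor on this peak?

Overshoot 10 dB → 10/10 = 1 dB after compression, so the compressed level is -13 + 1 = -12 dBV.
Make-up = target − compressed = -3 − (-12) = 9 dB.

9 dB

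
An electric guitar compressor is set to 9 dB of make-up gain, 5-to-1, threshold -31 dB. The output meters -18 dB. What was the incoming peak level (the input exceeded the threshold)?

-11 dB

Remove make-up: -18 − 9 = -27 dB.
Post-compression overshoot = -27 − (-31) = 4 dB.
Before 5:1 compression the overshoot was 4 × 5 = 20 dB, so input = -31 + 20 = -11 dB.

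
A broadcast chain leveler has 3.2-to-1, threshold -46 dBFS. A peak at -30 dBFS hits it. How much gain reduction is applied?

The signal is 16 dB above threshold.
At 3.2:1, output sits 16/3.2 = 5 dB above threshold.
GR = overshoot in − overshoot out = 16 − 5 = 11 dB.

11 dB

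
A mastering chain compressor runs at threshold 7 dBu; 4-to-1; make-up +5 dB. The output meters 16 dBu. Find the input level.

23 dBu

Before make-up, the level was 16 − 5 = 11 dBu.
The compressed level sits 11 − 7 = 4 dB over threshold.
Before 4:1 compression the overshoot was 4 × 4 = 16 dB, so input = 7 + 16 = 23 dBu.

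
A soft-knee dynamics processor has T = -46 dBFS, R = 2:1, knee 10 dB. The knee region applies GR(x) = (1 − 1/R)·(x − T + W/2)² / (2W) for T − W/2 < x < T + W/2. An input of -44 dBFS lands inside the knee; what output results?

-45.225 dBFS

x − T + W/2 = -44 − (-46) + 5 = 7.
GR = (1 − 1/2) × 7² / 20 = 0.5 × 49 / 20 = 1.225 dB.
Output = -44 − 1.225 = -45.225 dBFS.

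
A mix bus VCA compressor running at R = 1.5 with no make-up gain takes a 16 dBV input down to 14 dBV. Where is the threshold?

10 dBV

Input is 6 dB above T (since output overshoot × R = input overshoot: (14 − T)·1.5 = 16 − T gives T = 10 dBV).
Check: 10 + (16 − 10)/1.5 = 10 + 4 = 14 dBV. ✓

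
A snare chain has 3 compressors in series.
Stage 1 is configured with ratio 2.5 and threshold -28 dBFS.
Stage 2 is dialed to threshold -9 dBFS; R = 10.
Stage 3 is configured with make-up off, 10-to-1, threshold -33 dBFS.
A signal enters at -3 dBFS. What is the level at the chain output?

Stage 1: overshoot 25 dB → 25/2.5 = 10 dB → -18 dBFS.
Stage 2: -18 dBFS ≤ -9 dBFS, so stage 2 doesn't engage; output -18 dBFS.
Stage 3: 15 dB above -33 dBFS, reduced 10:1 to 1.5 dB above → -31.5 dBFS.

-31.5 dBFS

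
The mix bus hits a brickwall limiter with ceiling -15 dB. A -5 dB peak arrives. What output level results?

-15 dB

The limiter clamps the peak to its -15 dB ceiling.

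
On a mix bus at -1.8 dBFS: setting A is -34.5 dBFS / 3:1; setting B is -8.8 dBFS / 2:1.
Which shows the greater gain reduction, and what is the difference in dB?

A: GR = 32.7 − 32.7/3 = 21.8 dB.
B: GR = 7 − 7/2 = 3.5 dB.
A reduces 18.3 dB more.

A, by 18.3 dB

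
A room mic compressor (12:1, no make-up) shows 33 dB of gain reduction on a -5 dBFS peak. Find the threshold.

Let T be the threshold. Output overshoot = (input overshoot)/R, so -38 − T = (-5 − T)/12.
12·(-38 − T) = -5 − T → 11·T = -456 − (-5) = -451.
T = -451/11 = -41 dBFS.

-41 dBFS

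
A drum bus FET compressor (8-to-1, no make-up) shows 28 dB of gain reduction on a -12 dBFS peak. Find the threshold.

-44 dBFS

Input is 32 dB above T (since output overshoot × R = input overshoot: (-40 − T)·8 = -12 − T gives T = -44 dBFS).
Check: -44 + (-12 − (-44))/8 = -44 + 4 = -40 dBFS. ✓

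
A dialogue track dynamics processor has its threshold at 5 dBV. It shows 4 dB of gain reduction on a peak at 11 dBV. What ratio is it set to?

Input overshoot = 11 − 5 = 6 dB.
Output overshoot = 6 − 4 = 2 dB.
Ratio = input overshoot / output overshoot = 6 / 2 = 3.

3:1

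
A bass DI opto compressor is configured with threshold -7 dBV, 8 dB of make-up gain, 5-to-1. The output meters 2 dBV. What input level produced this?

-2 dBV

Stripping the +8 dB make-up gives -6 dBV at the gain stage.
That's 1 dB above the -7 dBV threshold.
Before 5:1 compression the overshoot was 1 × 5 = 5 dB, so input = -7 + 5 = -2 dBV.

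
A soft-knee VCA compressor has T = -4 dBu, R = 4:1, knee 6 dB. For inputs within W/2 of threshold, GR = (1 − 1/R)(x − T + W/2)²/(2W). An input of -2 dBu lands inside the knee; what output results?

x − T + W/2 = -2 − (-4) + 3 = 5.
GR = (1 − 1/4) × 5² / 12 = 0.75 × 25 / 12 = 1.5625 dB.
Output = -2 − 1.5625 = -3.5625 dBu.

-3.5625 dBu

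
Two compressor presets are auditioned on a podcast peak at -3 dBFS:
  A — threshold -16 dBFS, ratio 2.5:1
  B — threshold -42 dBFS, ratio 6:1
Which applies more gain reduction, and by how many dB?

B, by 24.7 dB

A: overshoot 13 dB → output overshoot 5.2 dB → GR 7.8 dB.
B: overshoot 39 dB → output overshoot 6.5 dB → GR 32.5 dB.
B reduces 24.7 dB more.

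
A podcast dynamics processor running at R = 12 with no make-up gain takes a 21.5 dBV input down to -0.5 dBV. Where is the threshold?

-2.5 dBV

Let T be the threshold. Output overshoot = (input overshoot)/R, so -0.5 − T = (21.5 − T)/12.
12·(-0.5 − T) = 21.5 − T → 11·T = -6 − 21.5 = -27.5.
T = -27.5/11 = -2.5 dBV.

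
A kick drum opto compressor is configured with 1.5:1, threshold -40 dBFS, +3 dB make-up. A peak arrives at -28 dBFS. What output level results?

-29 dBFS

-28 dBFS sits 12 dB over threshold.
1.5:1 compression reduces that to 12/1.5 = 8 dB over.
That puts the output at -32 dBFS; make-up adds 3 dB, giving -29 dBFS.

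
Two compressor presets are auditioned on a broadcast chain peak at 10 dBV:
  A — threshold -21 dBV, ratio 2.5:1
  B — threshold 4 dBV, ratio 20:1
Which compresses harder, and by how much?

A, by 12.9 dB

A: overshoot 31 dB → output overshoot 12.4 dB → GR 18.6 dB.
B: overshoot 6 dB → output overshoot 0.3 dB → GR 5.7 dB.
A reduces 12.9 dB more.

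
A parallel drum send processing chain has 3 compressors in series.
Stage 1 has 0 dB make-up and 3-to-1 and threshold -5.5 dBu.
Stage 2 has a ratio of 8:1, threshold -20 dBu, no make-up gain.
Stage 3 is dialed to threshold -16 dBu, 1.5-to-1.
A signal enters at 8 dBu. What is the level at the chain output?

Stage 1: 13.5 dB above -5.5 dBu, reduced 3:1 to 4.5 dB above → -1 dBu.
Stage 2: -1 dBu is 19 dB over -20 dBu; at 8:1 that becomes 2.375 dB over, giving -17.625 dBu.
Stage 3: -17.625 dBu ≤ -16 dBu, so stage 3 doesn't engage; output -17.625 dBu.

-17.625 dBu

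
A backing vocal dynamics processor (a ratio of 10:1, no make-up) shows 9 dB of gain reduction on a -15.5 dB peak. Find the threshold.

Input is 10 dB above T (since output overshoot × R = input overshoot: (-24.5 − T)·10 = -15.5 − T gives T = -25.5 dB).
Check: -25.5 + (-15.5 − (-25.5))/10 = -25.5 + 1 = -24.5 dB. ✓

-25.5 dB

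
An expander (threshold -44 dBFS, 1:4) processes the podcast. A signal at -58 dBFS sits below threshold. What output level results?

-100 dBFS

The input is 14 dB below the -44 dBFS threshold.
A 1:4 expander multiplies undershoot by 4: 14 × 4 = 56 dB below threshold.
Output = -44 − 56 = -100 dBFS.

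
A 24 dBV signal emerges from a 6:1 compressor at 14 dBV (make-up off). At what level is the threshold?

Gain reduction = 24 − 14 = 10 dB; output overshoot = GR / (R − 1) = 10 / 5 = 2 dB.
Threshold = output − output overshoot = 14 − 2 = 12 dBV.

12 dBV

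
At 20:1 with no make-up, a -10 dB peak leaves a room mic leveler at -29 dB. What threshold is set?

Input is 20 dB above T (since output overshoot × R = input overshoot: (-29 − T)·20 = -10 − T gives T = -30 dB).
Check: -30 + (-10 − (-30))/20 = -30 + 1 = -29 dB. ✓

-30 dB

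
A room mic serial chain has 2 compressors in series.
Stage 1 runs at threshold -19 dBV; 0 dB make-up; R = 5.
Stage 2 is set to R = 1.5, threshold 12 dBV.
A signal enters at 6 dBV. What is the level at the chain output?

-14 dBV

Stage 1: overshoot 25 dB → 25/5 = 5 dB → -14 dBV.
Stage 2: -14 dBV ≤ 12 dBV, so stage 2 doesn't engage; output -14 dBV.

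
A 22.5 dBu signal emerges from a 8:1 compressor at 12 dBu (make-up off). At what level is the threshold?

10.5 dBu

Input is 12 dB above T (since output overshoot × R = input overshoot: (12 − T)·8 = 22.5 − T gives T = 10.5 dBu).
Check: 10.5 + (22.5 − 10.5)/8 = 10.5 + 1.5 = 12 dBu. ✓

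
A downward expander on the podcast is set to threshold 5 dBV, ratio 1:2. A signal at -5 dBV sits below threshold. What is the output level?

Below threshold, a 1:2 expander applies gain = (2−1)×(T − x) of attenuation.
(2−1) × 10 = 10 dB, so output = -5 − 10 = -15 dBV.

-15 dBV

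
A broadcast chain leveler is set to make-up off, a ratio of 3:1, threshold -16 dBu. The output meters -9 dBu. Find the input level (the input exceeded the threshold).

5 dBu

Post-compression overshoot = -9 − (-16) = 7 dB.
Input overshoot = R × output overshoot = 21 dB → input = -16 + 21 = 5 dBu.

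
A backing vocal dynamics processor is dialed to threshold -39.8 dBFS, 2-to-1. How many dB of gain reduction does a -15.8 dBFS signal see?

12 dB

The signal is 24 dB above threshold.
A 2:1 ratio leaves 12 dB of that excess.
GR = overshoot in − overshoot out = 24 − 12 = 12 dB.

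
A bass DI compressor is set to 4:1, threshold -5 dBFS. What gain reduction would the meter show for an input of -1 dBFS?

3 dB

-1 dBFS exceeds the threshold by 4 dB.
After 4:1 compression the overshoot becomes 4/4 = 1 dB.
GR = overshoot in − overshoot out = 4 − 1 = 3 dB.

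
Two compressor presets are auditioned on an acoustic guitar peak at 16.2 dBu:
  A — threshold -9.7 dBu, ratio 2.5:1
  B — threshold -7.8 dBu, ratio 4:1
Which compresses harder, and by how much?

B, by 2.46 dB

A: overshoot 25.9 dB → output overshoot 10.36 dB → GR 15.54 dB.
B: overshoot 24 dB → output overshoot 6 dB → GR 18 dB.
B applies 2.46 dB more gain reduction.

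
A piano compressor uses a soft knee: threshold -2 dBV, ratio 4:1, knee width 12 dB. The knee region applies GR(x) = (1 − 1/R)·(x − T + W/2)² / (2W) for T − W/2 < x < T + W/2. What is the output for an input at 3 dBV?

x − T + W/2 = 3 − (-2) + 6 = 11.
GR = (1 − 1/4) × 11² / 24 = 0.75 × 121 / 24 = 3.78125 dB.
Output = 3 − 3.78125 = -0.78125 dBV.

-0.78125 dBV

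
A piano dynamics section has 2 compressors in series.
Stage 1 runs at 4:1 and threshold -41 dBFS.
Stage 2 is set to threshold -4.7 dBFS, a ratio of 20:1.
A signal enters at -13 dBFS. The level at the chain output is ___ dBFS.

Stage 1: -13 dBFS is 28 dB over -41 dBFS; at 4:1 that becomes 7 dB over, giving -34 dBFS.
Stage 2: -34 dBFS ≤ -4.7 dBFS, so stage 2 doesn't engage; output -34 dBFS.

-34 dBFS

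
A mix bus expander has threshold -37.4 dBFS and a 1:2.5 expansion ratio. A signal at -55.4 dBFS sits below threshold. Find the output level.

-82.4 dBFS

Undershoot = (-37.4) − (-55.4) = 18 dB.
At 1:2.5, that expands to 45 dB under threshold.
Output = -37.4 − 45 = -82.4 dBFS.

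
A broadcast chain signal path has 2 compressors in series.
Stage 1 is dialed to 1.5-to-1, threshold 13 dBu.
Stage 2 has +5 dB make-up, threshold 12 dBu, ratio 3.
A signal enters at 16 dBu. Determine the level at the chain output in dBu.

18 dBu

Stage 1: 3 dB above 13 dBu, reduced 1.5:1 to 2 dB above → 15 dBu.
Stage 2: 15 dBu is 3 dB over 12 dBu; at 3:1 that becomes 1 dB over, giving 13 dBu; +5 dB make-up → 18 dBu.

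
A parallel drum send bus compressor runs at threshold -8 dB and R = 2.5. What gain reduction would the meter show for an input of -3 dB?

-3 dB exceeds the threshold by 5 dB.
At 2.5:1, output sits 5/2.5 = 2 dB above threshold.
GR = overshoot in − overshoot out = 5 − 2 = 3 dB.

3 dB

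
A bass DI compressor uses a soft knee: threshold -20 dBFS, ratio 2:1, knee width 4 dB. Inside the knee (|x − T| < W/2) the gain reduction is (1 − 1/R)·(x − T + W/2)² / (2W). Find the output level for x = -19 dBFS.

x − T + W/2 = -19 − (-20) + 2 = 3.
GR = (1 − 1/2) × 3² / 8 = 0.5 × 9 / 8 = 0.5625 dB.
Output = -19 − 0.5625 = -19.5625 dBFS.

-19.5625 dBFS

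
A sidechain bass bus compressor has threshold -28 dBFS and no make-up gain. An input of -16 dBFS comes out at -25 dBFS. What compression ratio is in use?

4:1

Input overshoot = -16 − (-28) = 12 dB; output overshoot = -25 − (-28) = 3 dB.
Ratio = 12 / 3 = 4.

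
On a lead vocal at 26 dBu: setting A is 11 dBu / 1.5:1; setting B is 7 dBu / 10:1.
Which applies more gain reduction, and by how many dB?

B, by 12.1 dB

A: overshoot 15 dB → output overshoot 10 dB → GR 5 dB.
B: overshoot 19 dB → output overshoot 1.9 dB → GR 17.1 dB.
B applies 12.1 dB more gain reduction.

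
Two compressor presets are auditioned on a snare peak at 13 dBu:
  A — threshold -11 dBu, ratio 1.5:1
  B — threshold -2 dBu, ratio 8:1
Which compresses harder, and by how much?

A: 24 dB over, compressed to 16 dB over, so 8 dB of GR.
B: 15 dB over, compressed to 1.875 dB over, so 13.125 dB of GR.
B applies 5.125 dB more gain reduction.

B, by 5.125 dB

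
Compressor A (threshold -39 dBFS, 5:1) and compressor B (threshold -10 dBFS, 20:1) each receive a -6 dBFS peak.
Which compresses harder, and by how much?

A: 33 dB over, compressed to 6.6 dB over, so 26.4 dB of GR.
B: 4 dB over, compressed to 0.2 dB over, so 3.8 dB of GR.
Difference: 22.6 dB in favour of A.

A, by 22.6 dB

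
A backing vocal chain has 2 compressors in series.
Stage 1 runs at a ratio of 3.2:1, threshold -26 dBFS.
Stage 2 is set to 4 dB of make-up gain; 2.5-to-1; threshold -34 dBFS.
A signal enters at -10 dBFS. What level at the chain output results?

Stage 1: 16 dB above -26 dBFS, reduced 3.2:1 to 5 dB above → -21 dBFS.
Stage 2: overshoot 13 dB → 13/2.5 = 5.2 dB → -28.8 dBFS; +4 dB make-up → -24.8 dBFS.

-24.8 dBFS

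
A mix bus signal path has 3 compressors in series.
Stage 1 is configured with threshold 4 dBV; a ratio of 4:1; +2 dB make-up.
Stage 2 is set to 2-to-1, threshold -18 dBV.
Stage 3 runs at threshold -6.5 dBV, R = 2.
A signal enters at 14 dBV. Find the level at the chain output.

-5.625 dBV

Stage 1: 14 dBV is 10 dB over 4 dBV; at 4:1 that becomes 2.5 dB over, giving 6.5 dBV; +2 dB make-up → 8.5 dBV.
Stage 2: overshoot 26.5 dB → 26.5/2 = 13.25 dB → -4.75 dBV.
Stage 3: overshoot 1.75 dB → 1.75/2 = 0.875 dB → -5.625 dBV.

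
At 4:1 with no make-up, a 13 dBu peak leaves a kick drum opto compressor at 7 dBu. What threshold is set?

Input is 8 dB above T (since output overshoot × R = input overshoot: (7 − T)·4 = 13 − T gives T = 5 dBu).
Check: 5 + (13 − 5)/4 = 5 + 2 = 7 dBu. ✓

5 dBu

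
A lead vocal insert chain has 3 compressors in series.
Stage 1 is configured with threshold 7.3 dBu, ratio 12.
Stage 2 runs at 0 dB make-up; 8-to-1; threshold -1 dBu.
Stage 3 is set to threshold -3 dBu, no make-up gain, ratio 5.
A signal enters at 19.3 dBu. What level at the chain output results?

Stage 1: overshoot 12 dB → 12/12 = 1 dB → 8.3 dBu.
Stage 2: 9.3 dB above -1 dBu, reduced 8:1 to 1.1625 dB above → 0.1625 dBu.
Stage 3: overshoot 3.1625 dB → 3.1625/5 = 0.6325 dB → -2.3675 dBu.

-2.3675 dBu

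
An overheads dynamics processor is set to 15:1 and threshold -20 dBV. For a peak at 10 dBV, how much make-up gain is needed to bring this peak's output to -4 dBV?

Without make-up, output = threshold + overshoot/15 = -20 + 2 = -18 dBV.
Gap to target: 14 dB.

14 dB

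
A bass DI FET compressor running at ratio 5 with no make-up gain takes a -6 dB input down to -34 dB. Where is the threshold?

-41 dB

Gain reduction = -6 − (-34) = 28 dB; output overshoot = GR / (R − 1) = 28 / 4 = 7 dB.
Threshold = output − output overshoot = -34 − 7 = -41 dB.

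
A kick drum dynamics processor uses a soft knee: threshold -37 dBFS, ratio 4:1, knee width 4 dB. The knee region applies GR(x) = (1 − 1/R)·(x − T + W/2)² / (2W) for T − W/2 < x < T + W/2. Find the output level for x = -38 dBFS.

x − T + W/2 = -38 − (-37) + 2 = 1.
GR = (1 − 1/4) × 1² / 8 = 0.75 × 1 / 8 = 0.09375 dB.
Output = -38 − 0.09375 = -38.09375 dBFS.

-38.09375 dBFS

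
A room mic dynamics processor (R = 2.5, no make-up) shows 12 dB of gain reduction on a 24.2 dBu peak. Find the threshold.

4.2 dBu

Gain reduction = 24.2 − 12.2 = 12 dB; output overshoot = GR / (R − 1) = 12 / 1.5 = 8 dB.
Threshold = output − output overshoot = 12.2 − 8 = 4.2 dBu.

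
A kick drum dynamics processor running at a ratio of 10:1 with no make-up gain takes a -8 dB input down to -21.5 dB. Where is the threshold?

-23 dB

Gain reduction = -8 − (-21.5) = 13.5 dB; output overshoot = GR / (R − 1) = 13.5 / 9 = 1.5 dB.
Threshold = output − output overshoot = -21.5 − 1.5 = -23 dB.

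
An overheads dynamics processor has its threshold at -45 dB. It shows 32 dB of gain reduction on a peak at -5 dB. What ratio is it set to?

5:1

Input overshoot = -5 − (-45) = 40 dB.
Output overshoot = 40 − 32 = 8 dB.
Ratio = input overshoot / output overshoot = 40 / 8 = 5.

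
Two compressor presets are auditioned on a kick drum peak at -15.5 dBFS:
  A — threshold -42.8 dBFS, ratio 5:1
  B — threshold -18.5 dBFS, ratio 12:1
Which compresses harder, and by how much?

A: 27.3 dB over, compressed to 5.46 dB over, so 21.84 dB of GR.
B: 3 dB over, compressed to 0.25 dB over, so 2.75 dB of GR.
Difference: 19.09 dB in favour of A.

A, by 19.09 dB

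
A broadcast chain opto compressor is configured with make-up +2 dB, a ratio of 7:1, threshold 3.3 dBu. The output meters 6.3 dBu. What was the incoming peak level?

10.3 dBu

Remove make-up: 6.3 − 2 = 4.3 dBu.
That's 1 dB above the 3.3 dBu threshold.
Before 7:1 compression the overshoot was 1 × 7 = 7 dB, so input = 3.3 + 7 = 10.3 dBu.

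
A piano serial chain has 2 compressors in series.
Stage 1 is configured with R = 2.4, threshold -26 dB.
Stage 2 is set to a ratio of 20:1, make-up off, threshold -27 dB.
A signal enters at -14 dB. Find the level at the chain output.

-26.7 dB

Stage 1: -14 dB is 12 dB over -26 dB; at 2.4:1 that becomes 5 dB over, giving -21 dB.
Stage 2: -21 dB is 6 dB over -27 dB; at 20:1 that becomes 0.3 dB over, giving -26.7 dB.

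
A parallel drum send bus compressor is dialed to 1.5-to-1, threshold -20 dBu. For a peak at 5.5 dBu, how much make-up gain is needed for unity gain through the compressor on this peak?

The peak compresses to -20 + 25.5/1.5 = -3 dBu.
To reach 5.5 dBu requires 5.5 − (-3) = 8.5 dB of make-up.

8.5 dB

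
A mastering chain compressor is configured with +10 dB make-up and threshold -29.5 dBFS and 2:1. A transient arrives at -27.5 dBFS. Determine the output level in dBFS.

The input is 2 dB above the -29.5 dBFS threshold.
At 2:1 the overshoot is divided by 2, leaving 1 dB above threshold.
So the level is -29.5 + 1 = -28.5 dBFS; make-up adds 10 dB, giving -18.5 dBFS.

-18.5 dBFS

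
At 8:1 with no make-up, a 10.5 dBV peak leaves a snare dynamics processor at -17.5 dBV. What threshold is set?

-21.5 dBV

Input is 32 dB above T (since output overshoot × R = input overshoot: (-17.5 − T)·8 = 10.5 − T gives T = -21.5 dBV).
Check: -21.5 + (10.5 − (-21.5))/8 = -21.5 + 4 = -17.5 dBV. ✓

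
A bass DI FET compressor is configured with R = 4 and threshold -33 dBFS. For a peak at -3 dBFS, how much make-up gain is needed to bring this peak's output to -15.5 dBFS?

The peak compresses to -33 + 30/4 = -25.5 dBFS.
To reach -15.5 dBFS requires -15.5 − (-25.5) = 10 dB of make-up.

10 dB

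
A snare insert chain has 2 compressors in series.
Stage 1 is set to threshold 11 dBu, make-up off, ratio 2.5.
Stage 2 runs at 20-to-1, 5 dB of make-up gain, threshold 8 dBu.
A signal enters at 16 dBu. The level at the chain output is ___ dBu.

Stage 1: overshoot 5 dB → 5/2.5 = 2 dB → 13 dBu.
Stage 2: 13 dBu is 5 dB over 8 dBu; at 20:1 that becomes 0.25 dB over, giving 8.25 dBu; +5 dB make-up → 13.25 dBu.

13.25 dBu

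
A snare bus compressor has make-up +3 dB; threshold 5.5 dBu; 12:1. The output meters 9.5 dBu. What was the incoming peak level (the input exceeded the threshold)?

17.5 dBu

Before make-up, the level was 9.5 − 3 = 6.5 dBu.
Post-compression overshoot = 6.5 − 5.5 = 1 dB.
Before 12:1 compression the overshoot was 1 × 12 = 12 dB, so input = 5.5 + 12 = 17.5 dBu.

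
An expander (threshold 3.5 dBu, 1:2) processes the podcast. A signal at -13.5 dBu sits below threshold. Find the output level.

The input is 17 dB below the 3.5 dBu threshold.
A 1:2 expander multiplies undershoot by 2: 17 × 2 = 34 dB below threshold.
Output = 3.5 − 34 = -30.5 dBu.

-30.5 dBu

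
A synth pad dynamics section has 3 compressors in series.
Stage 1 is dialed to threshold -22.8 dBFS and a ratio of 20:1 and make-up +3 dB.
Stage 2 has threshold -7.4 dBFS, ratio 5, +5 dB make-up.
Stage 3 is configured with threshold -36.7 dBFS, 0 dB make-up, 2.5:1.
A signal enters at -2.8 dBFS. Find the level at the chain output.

-27.54 dBFS

Stage 1: -2.8 dBFS is 20 dB over -22.8 dBFS; at 20:1 that becomes 1 dB over, giving -21.8 dBFS; +3 dB make-up → -18.8 dBFS.
Stage 2: -18.8 dBFS ≤ -7.4 dBFS, so stage 2 doesn't engage; make-up brings it to -13.8 dBFS.
Stage 3: 22.9 dB above -36.7 dBFS, reduced 2.5:1 to 9.16 dB above → -27.54 dBFS.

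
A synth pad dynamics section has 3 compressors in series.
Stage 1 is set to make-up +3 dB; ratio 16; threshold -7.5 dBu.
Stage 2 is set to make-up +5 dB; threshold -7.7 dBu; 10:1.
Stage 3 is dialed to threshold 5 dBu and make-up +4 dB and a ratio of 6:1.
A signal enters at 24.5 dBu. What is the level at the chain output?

1.82 dBu

Stage 1: overshoot 32 dB → 32/16 = 2 dB → -5.5 dBu; +3 dB make-up → -2.5 dBu.
Stage 2: overshoot 5.2 dB → 5.2/10 = 0.52 dB → -7.18 dBu; +5 dB make-up → -2.18 dBu.
Stage 3: below threshold (-2.18 ≤ 5); passes unchanged; make-up brings it to 1.82 dBu.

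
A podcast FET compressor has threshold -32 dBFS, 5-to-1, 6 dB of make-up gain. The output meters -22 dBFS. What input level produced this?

-12 dBFS

Stripping the +6 dB make-up gives -28 dBFS at the gain stage.
Post-compression overshoot = -28 − (-32) = 4 dB.
Undo the ratio: input overshoot = 4 × 5 = 20 dB, giving input = -12 dBFS.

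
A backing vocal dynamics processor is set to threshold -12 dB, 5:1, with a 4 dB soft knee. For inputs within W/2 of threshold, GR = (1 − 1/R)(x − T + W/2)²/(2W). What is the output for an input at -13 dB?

-13.1 dB

x − T + W/2 = -13 − (-12) + 2 = 1.
GR = (1 − 1/5) × 1² / 8 = 0.8 × 1 / 8 = 0.1 dB.
Output = -13 − 0.1 = -13.1 dB.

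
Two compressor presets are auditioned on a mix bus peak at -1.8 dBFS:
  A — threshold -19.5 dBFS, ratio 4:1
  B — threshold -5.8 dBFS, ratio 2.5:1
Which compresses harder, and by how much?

A, by 10.875 dB

A: overshoot 17.7 dB → output overshoot 4.425 dB → GR 13.275 dB.
B: overshoot 4 dB → output overshoot 1.6 dB → GR 2.4 dB.
A applies 10.875 dB more gain reduction.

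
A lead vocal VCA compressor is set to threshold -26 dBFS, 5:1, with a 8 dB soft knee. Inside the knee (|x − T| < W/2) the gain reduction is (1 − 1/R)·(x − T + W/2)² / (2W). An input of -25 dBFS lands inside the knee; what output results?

x − T + W/2 = -25 − (-26) + 4 = 5.
GR = (1 − 1/5) × 5² / 16 = 0.8 × 25 / 16 = 1.25 dB.
Output = -25 − 1.25 = -26.25 dBFS.

-26.25 dBFS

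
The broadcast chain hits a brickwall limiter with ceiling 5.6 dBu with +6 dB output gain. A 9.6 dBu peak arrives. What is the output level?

At ∞:1, everything above 5.6 dBu is held at the ceiling.
Output gain then adds 6 dB: 5.6 + 6 = 11.6 dBu.

11.6 dBu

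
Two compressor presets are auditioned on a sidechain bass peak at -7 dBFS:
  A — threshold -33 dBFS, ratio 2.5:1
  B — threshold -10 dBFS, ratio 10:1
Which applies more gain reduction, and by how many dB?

A: GR = 26 − 26/2.5 = 15.6 dB.
B: GR = 3 − 3/10 = 2.7 dB.
Difference: 12.9 dB in favour of A.

A, by 12.9 dB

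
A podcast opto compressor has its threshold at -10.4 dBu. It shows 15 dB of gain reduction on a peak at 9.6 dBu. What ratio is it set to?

4:1

Input overshoot = 9.6 − (-10.4) = 20 dB.
Output overshoot = 20 − 15 = 5 dB.
Ratio = input overshoot / output overshoot = 20 / 5 = 4.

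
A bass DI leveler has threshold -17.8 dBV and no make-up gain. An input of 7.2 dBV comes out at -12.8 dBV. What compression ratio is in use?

5:1

Input overshoot = 7.2 − (-17.8) = 25 dB; output overshoot = -12.8 − (-17.8) = 5 dB.
Ratio = 25 / 5 = 5.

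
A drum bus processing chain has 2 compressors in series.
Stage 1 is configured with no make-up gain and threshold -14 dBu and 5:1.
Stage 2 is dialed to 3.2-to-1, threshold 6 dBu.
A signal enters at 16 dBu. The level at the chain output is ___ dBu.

-8 dBu

Stage 1: overshoot 30 dB → 30/5 = 6 dB → -8 dBu.
Stage 2: below threshold (-8 ≤ 6); passes unchanged; output -8 dBu.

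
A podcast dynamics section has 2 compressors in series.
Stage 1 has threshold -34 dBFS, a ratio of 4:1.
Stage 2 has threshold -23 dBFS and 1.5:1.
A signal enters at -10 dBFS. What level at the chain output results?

Stage 1: -10 dBFS is 24 dB over -34 dBFS; at 4:1 that becomes 6 dB over, giving -28 dBFS.
Stage 2: -28 dBFS is at or below the -23 dBFS threshold — no compression; output -28 dBFS.

-28 dBFS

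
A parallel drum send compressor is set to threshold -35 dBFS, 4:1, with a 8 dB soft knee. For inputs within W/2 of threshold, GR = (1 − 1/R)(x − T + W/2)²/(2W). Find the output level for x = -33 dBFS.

-34.6875 dBFS

x − T + W/2 = -33 − (-35) + 4 = 6.
GR = (1 − 1/4) × 6² / 16 = 0.75 × 36 / 16 = 1.6875 dB.
Output = -33 − 1.6875 = -34.6875 dBFS.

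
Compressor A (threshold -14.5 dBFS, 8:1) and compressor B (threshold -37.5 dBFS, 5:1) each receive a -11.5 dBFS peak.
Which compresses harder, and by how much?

A: overshoot 3 dB → output overshoot 0.375 dB → GR 2.625 dB.
B: overshoot 26 dB → output overshoot 5.2 dB → GR 20.8 dB.
Difference: 18.175 dB in favour of B.

B, by 18.175 dB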